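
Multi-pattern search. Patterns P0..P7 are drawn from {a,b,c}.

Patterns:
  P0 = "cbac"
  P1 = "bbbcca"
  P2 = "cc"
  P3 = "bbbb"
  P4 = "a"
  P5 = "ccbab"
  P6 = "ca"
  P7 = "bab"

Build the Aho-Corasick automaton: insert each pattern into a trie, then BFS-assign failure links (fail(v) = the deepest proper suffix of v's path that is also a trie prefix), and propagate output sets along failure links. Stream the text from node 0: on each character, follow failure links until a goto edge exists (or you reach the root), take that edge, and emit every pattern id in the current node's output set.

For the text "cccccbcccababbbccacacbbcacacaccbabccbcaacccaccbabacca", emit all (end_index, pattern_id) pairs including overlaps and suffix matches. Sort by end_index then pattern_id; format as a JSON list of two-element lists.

Construct AC machine:
Trie nodes:
  n0 'ε': a→13 b→5 c→1
  n1 'c': a→17 b→2 c→11
  n2 'cb': a→3
  n3 'cba': c→4
  n4 'cbac': ·  [P0 ends]
  n5 'b': a→18 b→6
  n6 'bb': b→7
  n7 'bbb': b→12 c→8
  n8 'bbbc': c→9
  n9 'bbbcc': a→10
  n10 'bbbcca': ·  [P1 ends]
  n11 'cc': b→14  [P2 ends]
  n12 'bbbb': ·  [P3 ends]
  n13 'a': ·  [P4 ends]
  n14 'ccb': a→15
  n15 'ccba': b→16
  n16 'ccbab': ·  [P5 ends]
  n17 'ca': ·  [P6 ends]
  n18 'ba': b→19
  n19 'bab': ·  [P7 ends]

Failure links (BFS by depth):
  n1('c'): parent n0 fail=0; on 'c' 0 → fail=0;  out ∅∪∅=∅
  n5('b'): parent n0 fail=0; on 'b' 0 → fail=0;  out ∅∪∅=∅
  n13('a'): parent n0 fail=0; on 'a' 0 → fail=0;  out {4}∪∅={4}
  n2('cb'): parent n1 fail=0; on 'b' 0 → fail=5;  out ∅∪∅=∅
  n6('bb'): parent n5 fail=0; on 'b' 0 → fail=5;  out ∅∪∅=∅
  n11('cc'): parent n1 fail=0; on 'c' 0 → fail=1;  out {2}∪∅={2}
  n17('ca'): parent n1 fail=0; on 'a' 0 → fail=13;  out {6}∪{4}={4,6}
  n18('ba'): parent n5 fail=0; on 'a' 0 → fail=13;  out ∅∪{4}={4}
  n3('cba'): parent n2 fail=5; on 'a' 5 → fail=18;  out ∅∪{4}={4}
  n7('bbb'): parent n6 fail=5; on 'b' 5 → fail=6;  out ∅∪∅=∅
  n14('ccb'): parent n11 fail=1; on 'b' 1 → fail=2;  out ∅∪∅=∅
  n19('bab'): parent n18 fail=13; on 'b' 13→0 → fail=5;  out {7}∪∅={7}
  n4('cbac'): parent n3 fail=18; on 'c' 18→13→0 → fail=1;  out {0}∪∅={0}
  n8('bbbc'): parent n7 fail=6; on 'c' 6→5→0 → fail=1;  out ∅∪∅=∅
  n12('bbbb'): parent n7 fail=6; on 'b' 6 → fail=7;  out {3}∪∅={3}
  n15('ccba'): parent n14 fail=2; on 'a' 2 → fail=3;  out ∅∪{4}={4}
  n9('bbbcc'): parent n8 fail=1; on 'c' 1 → fail=11;  out ∅∪{2}={2}
  n16('ccbab'): parent n15 fail=3; on 'b' 3→18 → fail=19;  out {5}∪{7}={5,7}
  n10('bbbcca'): parent n9 fail=11; on 'a' 11→1 → fail=17;  out {1}∪{4,6}={1,4,6}

Scan:
pos 0 'c': at 1
pos 1 'c': at 11  emit P2@[0:1]
pos 2 'c': at 11 ·f  emit P2@[1:2]
pos 3 'c': at 11 ·f  emit P2@[2:3]
pos 4 'c': at 11 ·f  emit P2@[3:4]
pos 5 'b': at 14
pos 6 'c': at 1 ·f
pos 7 'c': at 11  emit P2@[6:7]
pos 8 'c': at 11 ·f  emit P2@[7:8]
pos 9 'a': at 17 ·f  emit P4@[9:9],P6@[8:9]
pos 10 'b': at 5 ·f
pos 11 'a': at 18  emit P4@[11:11]
pos 12 'b': at 19  emit P7@[10:12]
pos 13 'b': at 6 ·f
pos 14 'b': at 7
pos 15 'c': at 8
pos 16 'c': at 9  emit P2@[15:16]
pos 17 'a': at 10  emit P1@[12:17],P4@[17:17],P6@[16:17]
pos 18 'c': at 1 ·f
pos 19 'a': at 17  emit P4@[19:19],P6@[18:19]
pos 20 'c': at 1 ·f
pos 21 'b': at 2
pos 22 'b': at 6 ·f
pos 23 'c': at 1 ·f
pos 24 'a': at 17  emit P4@[24:24],P6@[23:24]
pos 25 'c': at 1 ·f
pos 26 'a': at 17  emit P4@[26:26],P6@[25:26]
pos 27 'c': at 1 ·f
pos 28 'a': at 17  emit P4@[28:28],P6@[27:28]
pos 29 'c': at 1 ·f
pos 30 'c': at 11  emit P2@[29:30]
pos 31 'b': at 14
pos 32 'a': at 15  emit P4@[32:32]
pos 33 'b': at 16  emit P5@[29:33],P7@[31:33]
pos 34 'c': at 1 ·f
pos 35 'c': at 11  emit P2@[34:35]
pos 36 'b': at 14
pos 37 'c': at 1 ·f
pos 38 'a': at 17  emit P4@[38:38],P6@[37:38]
pos 39 'a': at 13 ·f  emit P4@[39:39]
pos 40 'c': at 1 ·f
pos 41 'c': at 11  emit P2@[40:41]
pos 42 'c': at 11 ·f  emit P2@[41:42]
pos 43 'a': at 17 ·f  emit P4@[43:43],P6@[42:43]
pos 44 'c': at 1 ·f
pos 45 'c': at 11  emit P2@[44:45]
pos 46 'b': at 14
pos 47 'a': at 15  emit P4@[47:47]
pos 48 'b': at 16  emit P5@[44:48],P7@[46:48]
pos 49 'a': at 18 ·f  emit P4@[49:49]
pos 50 'c': at 1 ·f
pos 51 'c': at 11  emit P2@[50:51]
pos 52 'a': at 17 ·f  emit P4@[52:52],P6@[51:52]

Matches: [[1,2],[2,2],[3,2],[4,2],[7,2],[8,2],[9,4],[9,6],[11,4],[12,7],[16,2],[17,1],[17,4],[17,6],[19,4],[19,6],[24,4],[24,6],[26,4],[26,6],[28,4],[28,6],[30,2],[32,4],[33,5],[33,7],[35,2],[38,4],[38,6],[39,4],[41,2],[42,2],[43,4],[43,6],[45,2],[47,4],[48,5],[48,7],[49,4],[51,2],[52,4],[52,6]]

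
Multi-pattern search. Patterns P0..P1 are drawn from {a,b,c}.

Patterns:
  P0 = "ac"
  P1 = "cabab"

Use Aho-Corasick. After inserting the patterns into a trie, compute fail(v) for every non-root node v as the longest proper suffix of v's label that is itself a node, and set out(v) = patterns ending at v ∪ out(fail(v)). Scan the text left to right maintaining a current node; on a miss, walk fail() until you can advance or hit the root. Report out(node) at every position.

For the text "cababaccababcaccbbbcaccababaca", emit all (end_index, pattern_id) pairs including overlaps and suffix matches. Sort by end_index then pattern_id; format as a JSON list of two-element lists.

Construct AC machine:
Trie (insert patterns):
  0='ε' goto a→1 c→3
  1='a' goto c→2
  2='ac' goto ·  ←P0
  3='c' goto a→4
  4='ca' goto b→5
  5='cab' goto a→6
  6='caba' goto b→7
  7='cabab' goto ·  ←P1

Failure links (BFS by depth):
  n1('a'): parent n0 fail=0; on 'a' 0 → fail=0;  out ∅∪∅=∅
  n3('c'): parent n0 fail=0; on 'c' 0 → fail=0;  out ∅∪∅=∅
  n2('ac'): parent n1 fail=0; on 'c' 0 → fail=3;  out {0}∪∅={0}
  n4('ca'): parent n3 fail=0; on 'a' 0 → fail=1;  out ∅∪∅=∅
  n5('cab'): parent n4 fail=1; on 'b' 1→0 → fail=0;  out ∅∪∅=∅
  n6('caba'): parent n5 fail=0; on 'a' 0 → fail=1;  out ∅∪∅=∅
  n7('cabab'): parent n6 fail=1; on 'b' 1→0 → fail=0;  out {1}∪∅={1}

Text stream:
[0] read 'c'  n0⇒n3
[1] read 'a'  n3⇒n4
[2] read 'b'  n4⇒n5
[3] read 'a'  n5⇒n6
[4] read 'b'  n6⇒n7  → match P1@[0:4]
[5] read 'a'  n7⇒n1 ·f
[6] read 'c'  n1⇒n2  → match P0@[5:6]
[7] read 'c'  n2⇒n3 ·f
[8] read 'a'  n3⇒n4
[9] read 'b'  n4⇒n5
[10] read 'a'  n5⇒n6
[11] read 'b'  n6⇒n7  → match P1@[7:11]
[12] read 'c'  n7⇒n3 ·f
[13] read 'a'  n3⇒n4
[14] read 'c'  n4⇒n2 ·f  → match P0@[13:14]
[15] read 'c'  n2⇒n3 ·f
[16] read 'b'  n3⇒n0 ·f
[17] read 'b'  n0⇒n0
[18] read 'b'  n0⇒n0
[19] read 'c'  n0⇒n3
[20] read 'a'  n3⇒n4
[21] read 'c'  n4⇒n2 ·f  → match P0@[20:21]
[22] read 'c'  n2⇒n3 ·f
[23] read 'a'  n3⇒n4
[24] read 'b'  n4⇒n5
[25] read 'a'  n5⇒n6
[26] read 'b'  n6⇒n7  → match P1@[22:26]
[27] read 'a'  n7⇒n1 ·f
[28] read 'c'  n1⇒n2  → match P0@[27:28]
[29] read 'a'  n2⇒n4 ·f

Matches: [[4,1],[6,0],[11,1],[14,0],[21,0],[26,1],[28,0]]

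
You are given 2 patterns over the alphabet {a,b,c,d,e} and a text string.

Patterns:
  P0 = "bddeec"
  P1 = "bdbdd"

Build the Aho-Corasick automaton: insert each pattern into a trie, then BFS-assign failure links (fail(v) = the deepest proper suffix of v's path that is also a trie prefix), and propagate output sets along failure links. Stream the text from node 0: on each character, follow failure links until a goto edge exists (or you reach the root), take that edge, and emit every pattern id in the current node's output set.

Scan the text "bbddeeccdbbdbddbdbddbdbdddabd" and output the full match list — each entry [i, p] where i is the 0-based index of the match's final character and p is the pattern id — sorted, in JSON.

Construct AC machine:
Trie nodes:
  n0 'ε': b→1
  n1 'b': d→2
  n2 'bd': b→7 d→3
  n3 'bdd': e→4
  n4 'bdde': e→5
  n5 'bddee': c→6
  n6 'bddeec': ·  [P0 ends]
  n7 'bdb': d→8
  n8 'bdbd': d→9
  n9 'bdbdd': ·  [P1 ends]

Failure links (BFS by depth):
  n1('b'): parent n0 fail=0; on 'b' 0 → fail=0;  out ∅∪∅=∅
  n2('bd'): parent n1 fail=0; on 'd' 0 → fail=0;  out ∅∪∅=∅
  n3('bdd'): parent n2 fail=0; on 'd' 0 → fail=0;  out ∅∪∅=∅
  n7('bdb'): parent n2 fail=0; on 'b' 0 → fail=1;  out ∅∪∅=∅
  n4('bdde'): parent n3 fail=0; on 'e' 0 → fail=0;  out ∅∪∅=∅
  n8('bdbd'): parent n7 fail=1; on 'd' 1 → fail=2;  out ∅∪∅=∅
  n5('bddee'): parent n4 fail=0; on 'e' 0 → fail=0;  out ∅∪∅=∅
  n9('bdbdd'): parent n8 fail=2; on 'd' 2 → fail=3;  out {1}∪∅={1}
  n6('bddeec'): parent n5 fail=0; on 'c' 0 → fail=0;  out {0}∪∅={0}

Run:
[0] read 'b'  n0⇒n1
[1] read 'b'  n1⇒n1 (fail-walked)
[2] read 'd'  n1⇒n2
[3] read 'd'  n2⇒n3
[4] read 'e'  n3⇒n4
[5] read 'e'  n4⇒n5
[6] read 'c'  n5⇒n6  emit P0@[1:6]
[7] read 'c'  n6⇒n0 (fail-walked)
[8] read 'd'  n0⇒n0
[9] read 'b'  n0⇒n1
[10] read 'b'  n1⇒n1 (fail-walked)
[11] read 'd'  n1⇒n2
[12] read 'b'  n2⇒n7
[13] read 'd'  n7⇒n8
[14] read 'd'  n8⇒n9  emit P1@[10:14]
[15] read 'b'  n9⇒n1 (fail-walked)
[16] read 'd'  n1⇒n2
[17] read 'b'  n2⇒n7
[18] read 'd'  n7⇒n8
[19] read 'd'  n8⇒n9  emit P1@[15:19]
[20] read 'b'  n9⇒n1 (fail-walked)
[21] read 'd'  n1⇒n2
[22] read 'b'  n2⇒n7
[23] read 'd'  n7⇒n8
[24] read 'd'  n8⇒n9  emit P1@[20:24]
[25] read 'd'  n9⇒n0 (fail-walked)
[26] read 'a'  n0⇒n0
[27] read 'b'  n0⇒n1
[28] read 'd'  n1⇒n2

Result: [[6,0],[14,1],[19,1],[24,1]]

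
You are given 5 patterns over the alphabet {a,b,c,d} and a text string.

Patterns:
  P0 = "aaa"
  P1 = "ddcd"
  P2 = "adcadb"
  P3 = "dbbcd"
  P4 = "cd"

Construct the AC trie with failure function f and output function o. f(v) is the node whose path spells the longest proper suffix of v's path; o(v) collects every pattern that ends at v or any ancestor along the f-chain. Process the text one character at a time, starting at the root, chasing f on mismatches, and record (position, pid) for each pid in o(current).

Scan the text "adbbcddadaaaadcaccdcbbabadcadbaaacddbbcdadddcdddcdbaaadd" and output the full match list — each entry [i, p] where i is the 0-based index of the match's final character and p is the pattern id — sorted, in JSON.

Construct AC machine:
Trie nodes:
  n0 'ε': a→1 c→17 d→4
  n1 'a': a→2 d→8
  n2 'aa': a→3
  n3 'aaa': ·  ←P0
  n4 'd': b→13 d→5
  n5 'dd': c→6
  n6 'ddc': d→7
  n7 'ddcd': ·  ←P1
  n8 'ad': c→9
  n9 'adc': a→10
  n10 'adca': d→11
  n11 'adcad': b→12
  n12 'adcadb': ·  ←P2
  n13 'db': b→14
  n14 'dbb': c→15
  n15 'dbbc': d→16
  n16 'dbbcd': ·  ←P3
  n17 'c': d→18
  n18 'cd': ·  ←P4

BFS fail/out derivation:
  n1('a'): parent n0 fail=0; on 'a' 0 → fail=0;  out ∅∪∅=∅
  n4('d'): parent n0 fail=0; on 'd' 0 → fail=0;  out ∅∪∅=∅
  n17('c'): parent n0 fail=0; on 'c' 0 → fail=0;  out ∅∪∅=∅
  n2('aa'): parent n1 fail=0; on 'a' 0 → fail=1;  out ∅∪∅=∅
  n5('dd'): parent n4 fail=0; on 'd' 0 → fail=4;  out ∅∪∅=∅
  n8('ad'): parent n1 fail=0; on 'd' 0 → fail=4;  out ∅∪∅=∅
  n13('db'): parent n4 fail=0; on 'b' 0 → fail=0;  out ∅∪∅=∅
  n18('cd'): parent n17 fail=0; on 'd' 0 → fail=4;  out {4}∪∅={4}
  n3('aaa'): parent n2 fail=1; on 'a' 1 → fail=2;  out {0}∪∅={0}
  n6('ddc'): parent n5 fail=4; on 'c' 4→0 → fail=17;  out ∅∪∅=∅
  n9('adc'): parent n8 fail=4; on 'c' 4→0 → fail=17;  out ∅∪∅=∅
  n14('dbb'): parent n13 fail=0; on 'b' 0 → fail=0;  out ∅∪∅=∅
  n7('ddcd'): parent n6 fail=17; on 'd' 17 → fail=18;  out {1}∪{4}={1,4}
  n10('adca'): parent n9 fail=17; on 'a' 17→0 → fail=1;  out ∅∪∅=∅
  n15('dbbc'): parent n14 fail=0; on 'c' 0 → fail=17;  out ∅∪∅=∅
  n11('adcad'): parent n10 fail=1; on 'd' 1 → fail=8;  out ∅∪∅=∅
  n16('dbbcd'): parent n15 fail=17; on 'd' 17 → fail=18;  out {3}∪{4}={3,4}
  n12('adcadb'): parent n11 fail=8; on 'b' 8→4 → fail=13;  out {2}∪∅={2}

Run:
i=0 'a': node 0→1
i=1 'd': node 1→8
i=2 'b': node 8→13 ·f
i=3 'b': node 13→14
i=4 'c': node 14→15
i=5 'd': node 15→16  emit P3@[1:5],P4@[4:5]
i=6 'd': node 16→5 ·f
i=7 'a': node 5→1 ·f
i=8 'd': node 1→8
i=9 'a': node 8→1 ·f
i=10 'a': node 1→2
i=11 'a': node 2→3  emit P0@[9:11]
i=12 'a': node 3→3 ·f  emit P0@[10:12]
i=13 'd': node 3→8 ·f
i=14 'c': node 8→9
i=15 'a': node 9→10
i=16 'c': node 10→17 ·f
i=17 'c': node 17→17 ·f
i=18 'd': node 17→18  emit P4@[17:18]
i=19 'c': node 18→17 ·f
i=20 'b': node 17→0 ·f
i=21 'b': node 0→0
i=22 'a': node 0→1
i=23 'b': node 1→0 ·f
i=24 'a': node 0→1
i=25 'd': node 1→8
i=26 'c': node 8→9
i=27 'a': node 9→10
i=28 'd': node 10→11
i=29 'b': node 11→12  emit P2@[24:29]
i=30 'a': node 12→1 ·f
i=31 'a': node 1→2
i=32 'a': node 2→3  emit P0@[30:32]
i=33 'c': node 3→17 ·f
i=34 'd': node 17→18  emit P4@[33:34]
i=35 'd': node 18→5 ·f
i=36 'b': node 5→13 ·f
i=37 'b': node 13→14
i=38 'c': node 14→15
i=39 'd': node 15→16  emit P3@[35:39],P4@[38:39]
i=40 'a': node 16→1 ·f
i=41 'd': node 1→8
i=42 'd': node 8→5 ·f
i=43 'd': node 5→5 ·f
i=44 'c': node 5→6
i=45 'd': node 6→7  emit P1@[42:45],P4@[44:45]
i=46 'd': node 7→5 ·f
i=47 'd': node 5→5 ·f
i=48 'c': node 5→6
i=49 'd': node 6→7  emit P1@[46:49],P4@[48:49]
i=50 'b': node 7→13 ·f
i=51 'a': node 13→1 ·f
i=52 'a': node 1→2
i=53 'a': node 2→3  emit P0@[51:53]
i=54 'd': node 3→8 ·f
i=55 'd': node 8→5 ·f

Matches: [[5,3],[5,4],[11,0],[12,0],[18,4],[29,2],[32,0],[34,4],[39,3],[39,4],[45,1],[45,4],[49,1],[49,4],[53,0]]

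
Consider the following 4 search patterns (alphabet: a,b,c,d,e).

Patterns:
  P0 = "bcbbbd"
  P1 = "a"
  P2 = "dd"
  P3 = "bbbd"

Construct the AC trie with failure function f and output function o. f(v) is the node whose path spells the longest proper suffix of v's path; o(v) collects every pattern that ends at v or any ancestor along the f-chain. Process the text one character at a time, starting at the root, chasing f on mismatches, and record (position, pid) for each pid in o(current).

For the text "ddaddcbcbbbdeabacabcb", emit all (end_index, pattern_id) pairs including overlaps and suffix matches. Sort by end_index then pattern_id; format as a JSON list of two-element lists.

Build:
Trie (insert patterns):
  0='ε' goto a→7 b→1 d→8
  1='b' goto b→10 c→2
  2='bc' goto b→3
  3='bcb' goto b→4
  4='bcbb' goto b→5
  5='bcbbb' goto d→6
  6='bcbbbd' goto ·  ←P0
  7='a' goto ·  ←P1
  8='d' goto d→9
  9='dd' goto ·  ←P2
  10='bb' goto b→11
  11='bbb' goto d→12
  12='bbbd' goto ·  ←P3

Failure links (BFS by depth):
  n1('b'): parent n0 fail=0; on 'b' 0 → fail=0;  out ∅∪∅=∅
  n7('a'): parent n0 fail=0; on 'a' 0 → fail=0;  out {1}∪∅={1}
  n8('d'): parent n0 fail=0; on 'd' 0 → fail=0;  out ∅∪∅=∅
  n2('bc'): parent n1 fail=0; on 'c' 0 → fail=0;  out ∅∪∅=∅
  n9('dd'): parent n8 fail=0; on 'd' 0 → fail=8;  out {2}∪∅={2}
  n10('bb'): parent n1 fail=0; on 'b' 0 → fail=1;  out ∅∪∅=∅
  n3('bcb'): parent n2 fail=0; on 'b' 0 → fail=1;  out ∅∪∅=∅
  n11('bbb'): parent n10 fail=1; on 'b' 1 → fail=10;  out ∅∪∅=∅
  n4('bcbb'): parent n3 fail=1; on 'b' 1 → fail=10;  out ∅∪∅=∅
  n12('bbbd'): parent n11 fail=10; on 'd' 10→1→0 → fail=8;  out {3}∪∅={3}
  n5('bcbbb'): parent n4 fail=10; on 'b' 10 → fail=11;  out ∅∪∅=∅
  n6('bcbbbd'): parent n5 fail=11; on 'd' 11 → fail=12;  out {0}∪{3}={0,3}

Text stream:
[0] read 'd'  n0⇒n8
[1] read 'd'  n8⇒n9  ** P2@[0:1]
[2] read 'a'  n9⇒n7 (via fail)  ** P1@[2:2]
[3] read 'd'  n7⇒n8 (via fail)
[4] read 'd'  n8⇒n9  ** P2@[3:4]
[5] read 'c'  n9⇒n0 (via fail)
[6] read 'b'  n0⇒n1
[7] read 'c'  n1⇒n2
[8] read 'b'  n2⇒n3
[9] read 'b'  n3⇒n4
[10] read 'b'  n4⇒n5
[11] read 'd'  n5⇒n6  ** P0@[6:11],P3@[8:11]
[12] read 'e'  n6⇒n0 (via fail)
[13] read 'a'  n0⇒n7  ** P1@[13:13]
[14] read 'b'  n7⇒n1 (via fail)
[15] read 'a'  n1⇒n7 (via fail)  ** P1@[15:15]
[16] read 'c'  n7⇒n0 (via fail)
[17] read 'a'  n0⇒n7  ** P1@[17:17]
[18] read 'b'  n7⇒n1 (via fail)
[19] read 'c'  n1⇒n2
[20] read 'b'  n2⇒n3

All matches (sorted): [[1,2],[2,1],[4,2],[11,0],[11,3],[13,1],[15,1],[17,1]]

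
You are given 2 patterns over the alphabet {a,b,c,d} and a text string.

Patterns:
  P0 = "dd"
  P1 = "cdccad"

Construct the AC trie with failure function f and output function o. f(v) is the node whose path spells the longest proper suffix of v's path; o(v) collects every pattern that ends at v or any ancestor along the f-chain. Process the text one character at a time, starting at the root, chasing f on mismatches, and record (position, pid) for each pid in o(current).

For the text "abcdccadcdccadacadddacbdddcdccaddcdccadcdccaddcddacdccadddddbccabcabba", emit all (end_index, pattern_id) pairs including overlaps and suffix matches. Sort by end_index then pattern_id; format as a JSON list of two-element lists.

Build:
Trie (insert patterns):
  0='ε' goto c→3 d→1
  1='d' goto d→2
  2='dd' goto ·  [P0 ends]
  3='c' goto d→4
  4='cd' goto c→5
  5='cdc' goto c→6
  6='cdcc' goto a→7
  7='cdcca' goto d→8
  8='cdccad' goto ·  [P1 ends]

BFS fail/out derivation:
  n1('d'): parent n0 fail=0; on 'd' 0 → fail=0;  out ∅∪∅=∅
  n3('c'): parent n0 fail=0; on 'c' 0 → fail=0;  out ∅∪∅=∅
  n2('dd'): parent n1 fail=0; on 'd' 0 → fail=1;  out {0}∪∅={0}
  n4('cd'): parent n3 fail=0; on 'd' 0 → fail=1;  out ∅∪∅=∅
  n5('cdc'): parent n4 fail=1; on 'c' 1→0 → fail=3;  out ∅∪∅=∅
  n6('cdcc'): parent n5 fail=3; on 'c' 3→0 → fail=3;  out ∅∪∅=∅
  n7('cdcca'): parent n6 fail=3; on 'a' 3→0 → fail=0;  out ∅∪∅=∅
  n8('cdccad'): parent n7 fail=0; on 'd' 0 → fail=1;  out {1}∪∅={1}

Text stream:
[0] read 'a'  n0⇒n0
[1] read 'b'  n0⇒n0
[2] read 'c'  n0⇒n3
[3] read 'd'  n3⇒n4
[4] read 'c'  n4⇒n5
[5] read 'c'  n5⇒n6
[6] read 'a'  n6⇒n7
[7] read 'd'  n7⇒n8  emit P1@[2:7]
[8] read 'c'  n8⇒n3 (via fail)
[9] read 'd'  n3⇒n4
[10] read 'c'  n4⇒n5
[11] read 'c'  n5⇒n6
[12] read 'a'  n6⇒n7
[13] read 'd'  n7⇒n8  emit P1@[8:13]
[14] read 'a'  n8⇒n0 (via fail)
[15] read 'c'  n0⇒n3
[16] read 'a'  n3⇒n0 (via fail)
[17] read 'd'  n0⇒n1
[18] read 'd'  n1⇒n2  emit P0@[17:18]
[19] read 'd'  n2⇒n2 (via fail)  emit P0@[18:19]
[20] read 'a'  n2⇒n0 (via fail)
[21] read 'c'  n0⇒n3
[22] read 'b'  n3⇒n0 (via fail)
[23] read 'd'  n0⇒n1
[24] read 'd'  n1⇒n2  emit P0@[23:24]
[25] read 'd'  n2⇒n2 (via fail)  emit P0@[24:25]
[26] read 'c'  n2⇒n3 (via fail)
[27] read 'd'  n3⇒n4
[28] read 'c'  n4⇒n5
[29] read 'c'  n5⇒n6
[30] read 'a'  n6⇒n7
[31] read 'd'  n7⇒n8  emit P1@[26:31]
[32] read 'd'  n8⇒n2 (via fail)  emit P0@[31:32]
[33] read 'c'  n2⇒n3 (via fail)
[34] read 'd'  n3⇒n4
[35] read 'c'  n4⇒n5
[36] read 'c'  n5⇒n6
[37] read 'a'  n6⇒n7
[38] read 'd'  n7⇒n8  emit P1@[33:38]
[39] read 'c'  n8⇒n3 (via fail)
[40] read 'd'  n3⇒n4
[41] read 'c'  n4⇒n5
[42] read 'c'  n5⇒n6
[43] read 'a'  n6⇒n7
[44] read 'd'  n7⇒n8  emit P1@[39:44]
[45] read 'd'  n8⇒n2 (via fail)  emit P0@[44:45]
[46] read 'c'  n2⇒n3 (via fail)
[47] read 'd'  n3⇒n4
[48] read 'd'  n4⇒n2 (via fail)  emit P0@[47:48]
[49] read 'a'  n2⇒n0 (via fail)
[50] read 'c'  n0⇒n3
[51] read 'd'  n3⇒n4
[52] read 'c'  n4⇒n5
[53] read 'c'  n5⇒n6
[54] read 'a'  n6⇒n7
[55] read 'd'  n7⇒n8  emit P1@[50:55]
[56] read 'd'  n8⇒n2 (via fail)  emit P0@[55:56]
[57] read 'd'  n2⇒n2 (via fail)  emit P0@[56:57]
[58] read 'd'  n2⇒n2 (via fail)  emit P0@[57:58]
[59] read 'd'  n2⇒n2 (via fail)  emit P0@[58:59]
[60] read 'b'  n2⇒n0 (via fail)
[61] read 'c'  n0⇒n3
[62] read 'c'  n3⇒n3 (via fail)
[63] read 'a'  n3⇒n0 (via fail)
[64] read 'b'  n0⇒n0
[65] read 'c'  n0⇒n3
[66] read 'a'  n3⇒n0 (via fail)
[67] read 'b'  n0⇒n0
[68] read 'b'  n0⇒n0
[69] read 'a'  n0⇒n0

All matches (sorted): [[7,1],[13,1],[18,0],[19,0],[24,0],[25,0],[31,1],[32,0],[38,1],[44,1],[45,0],[48,0],[55,1],[56,0],[57,0],[58,0],[59,0]]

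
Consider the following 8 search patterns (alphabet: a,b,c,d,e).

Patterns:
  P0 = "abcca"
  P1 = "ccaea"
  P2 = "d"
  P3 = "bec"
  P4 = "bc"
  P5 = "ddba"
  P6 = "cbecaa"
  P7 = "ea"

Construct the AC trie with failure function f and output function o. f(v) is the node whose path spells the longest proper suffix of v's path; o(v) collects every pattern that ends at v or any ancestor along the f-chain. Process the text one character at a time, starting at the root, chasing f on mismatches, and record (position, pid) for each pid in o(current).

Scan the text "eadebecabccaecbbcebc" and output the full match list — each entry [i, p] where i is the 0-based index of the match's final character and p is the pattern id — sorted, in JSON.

Build:
Trie (insert patterns):
  n0 'ε': a→1 b→12 c→6 d→11 e→24
  n1 'a': b→2
  n2 'ab': c→3
  n3 'abc': c→4
  n4 'abcc': a→5
  n5 'abcca': ·  [P0 ends]
  n6 'c': b→19 c→7
  n7 'cc': a→8
  n8 'cca': e→9
  n9 'ccae': a→10
  n10 'ccaea': ·  [P1 ends]
  n11 'd': d→16  [P2 ends]
  n12 'b': c→15 e→13
  n13 'be': c→14
  n14 'bec': ·  [P3 ends]
  n15 'bc': ·  [P4 ends]
  n16 'dd': b→17
  n17 'ddb': a→18
  n18 'ddba': ·  [P5 ends]
  n19 'cb': e→20
  n20 'cbe': c→21
  n21 'cbec': a→22
  n22 'cbeca': a→23
  n23 'cbecaa': ·  [P6 ends]
  n24 'e': a→25
  n25 'ea': ·  [P7 ends]

Failure links (BFS by depth):
  fail(1) 'a': from fail(0)=0 chase 'a': 0 ⇒ 0;  out=∅∪out(0)=∅
  fail(6) 'c': from fail(0)=0 chase 'c': 0 ⇒ 0;  out=∅∪out(0)=∅
  fail(11) 'd': from fail(0)=0 chase 'd': 0 ⇒ 0;  out={2}∪out(0)={2}
  fail(12) 'b': from fail(0)=0 chase 'b': 0 ⇒ 0;  out=∅∪out(0)=∅
  fail(24) 'e': from fail(0)=0 chase 'e': 0 ⇒ 0;  out=∅∪out(0)=∅
  fail(2) 'ab': from fail(1)=0 chase 'b': 0 ⇒ 12;  out=∅∪out(12)=∅
  fail(7) 'cc': from fail(6)=0 chase 'c': 0 ⇒ 6;  out=∅∪out(6)=∅
  fail(13) 'be': from fail(12)=0 chase 'e': 0 ⇒ 24;  out=∅∪out(24)=∅
  fail(15) 'bc': from fail(12)=0 chase 'c': 0 ⇒ 6;  out={4}∪out(6)={4}
  fail(16) 'dd': from fail(11)=0 chase 'd': 0 ⇒ 11;  out=∅∪out(11)={2}
  fail(19) 'cb': from fail(6)=0 chase 'b': 0 ⇒ 12;  out=∅∪out(12)=∅
  fail(25) 'ea': from fail(24)=0 chase 'a': 0 ⇒ 1;  out={7}∪out(1)={7}
  fail(3) 'abc': from fail(2)=12 chase 'c': 12 ⇒ 15;  out=∅∪out(15)={4}
  fail(8) 'cca': from fail(7)=6 chase 'a': 6→0 ⇒ 1;  out=∅∪out(1)=∅
  fail(14) 'bec': from fail(13)=24 chase 'c': 24→0 ⇒ 6;  out={3}∪out(6)={3}
  fail(17) 'ddb': from fail(16)=11 chase 'b': 11→0 ⇒ 12;  out=∅∪out(12)=∅
  fail(20) 'cbe': from fail(19)=12 chase 'e': 12 ⇒ 13;  out=∅∪out(13)=∅
  fail(4) 'abcc': from fail(3)=15 chase 'c': 15→6 ⇒ 7;  out=∅∪out(7)=∅
  fail(9) 'ccae': from fail(8)=1 chase 'e': 1→0 ⇒ 24;  out=∅∪out(24)=∅
  fail(18) 'ddba': from fail(17)=12 chase 'a': 12→0 ⇒ 1;  out={5}∪out(1)={5}
  fail(21) 'cbec': from fail(20)=13 chase 'c': 13 ⇒ 14;  out=∅∪out(14)={3}
  fail(5) 'abcca': from fail(4)=7 chase 'a': 7 ⇒ 8;  out={0}∪out(8)={0}
  fail(10) 'ccaea': from fail(9)=24 chase 'a': 24 ⇒ 25;  out={1}∪out(25)={1,7}
  fail(22) 'cbeca': from fail(21)=14 chase 'a': 14→6→0 ⇒ 1;  out=∅∪out(1)=∅
  fail(23) 'cbecaa': from fail(22)=1 chase 'a': 1→0 ⇒ 1;  out={6}∪out(1)={6}

Text stream:
i=0 'e': node 0→24
i=1 'a': node 24→25  → match P7@[0:1]
i=2 'd': node 25→11 (fail-walked)  → match P2@[2:2]
i=3 'e': node 11→24 (fail-walked)
i=4 'b': node 24→12 (fail-walked)
i=5 'e': node 12→13
i=6 'c': node 13→14  → match P3@[4:6]
i=7 'a': node 14→1 (fail-walked)
i=8 'b': node 1→2
i=9 'c': node 2→3  → match P4@[8:9]
i=10 'c': node 3→4
i=11 'a': node 4→5  → match P0@[7:11]
i=12 'e': node 5→9 (fail-walked)
i=13 'c': node 9→6 (fail-walked)
i=14 'b': node 6→19
i=15 'b': node 19→12 (fail-walked)
i=16 'c': node 12→15  → match P4@[15:16]
i=17 'e': node 15→24 (fail-walked)
i=18 'b': node 24→12 (fail-walked)
i=19 'c': node 12→15  → match P4@[18:19]

All matches (sorted): [[1,7],[2,2],[6,3],[9,4],[11,0],[16,4],[19,4]]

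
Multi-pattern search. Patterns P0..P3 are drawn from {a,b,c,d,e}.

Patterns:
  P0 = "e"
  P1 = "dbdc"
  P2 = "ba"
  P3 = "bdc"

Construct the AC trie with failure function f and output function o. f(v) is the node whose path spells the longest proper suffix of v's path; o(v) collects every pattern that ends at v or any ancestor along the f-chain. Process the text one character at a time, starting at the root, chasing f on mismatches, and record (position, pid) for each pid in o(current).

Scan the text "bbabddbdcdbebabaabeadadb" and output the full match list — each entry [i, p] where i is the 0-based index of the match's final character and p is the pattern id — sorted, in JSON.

Construct AC machine:
Trie (insert patterns):
  0='ε' goto b→6 d→2 e→1
  1='e' goto ·  [P0 ends]
  2='d' goto b→3
  3='db' goto d→4
  4='dbd' goto c→5
  5='dbdc' goto ·  [P1 ends]
  6='b' goto a→7 d→8
  7='ba' goto ·  [P2 ends]
  8='bd' goto c→9
  9='bdc' goto ·  [P3 ends]

BFS fail/out derivation:
  n1('e'): parent n0 fail=0; on 'e' 0 → fail=0;  out {0}∪∅={0}
  n2('d'): parent n0 fail=0; on 'd' 0 → fail=0;  out ∅∪∅=∅
  n6('b'): parent n0 fail=0; on 'b' 0 → fail=0;  out ∅∪∅=∅
  n3('db'): parent n2 fail=0; on 'b' 0 → fail=6;  out ∅∪∅=∅
  n7('ba'): parent n6 fail=0; on 'a' 0 → fail=0;  out {2}∪∅={2}
  n8('bd'): parent n6 fail=0; on 'd' 0 → fail=2;  out ∅∪∅=∅
  n4('dbd'): parent n3 fail=6; on 'd' 6 → fail=8;  out ∅∪∅=∅
  n9('bdc'): parent n8 fail=2; on 'c' 2→0 → fail=0;  out {3}∪∅={3}
  n5('dbdc'): parent n4 fail=8; on 'c' 8 → fail=9;  out {1}∪{3}={1,3}

Text stream:
i=0 'b': node 0→6
i=1 'b': node 6→6 ·f
i=2 'a': node 6→7  emit P2@[1:2]
i=3 'b': node 7→6 ·f
i=4 'd': node 6→8
i=5 'd': node 8→2 ·f
i=6 'b': node 2→3
i=7 'd': node 3→4
i=8 'c': node 4→5  emit P1@[5:8],P3@[6:8]
i=9 'd': node 5→2 ·f
i=10 'b': node 2→3
i=11 'e': node 3→1 ·f  emit P0@[11:11]
i=12 'b': node 1→6 ·f
i=13 'a': node 6→7  emit P2@[12:13]
i=14 'b': node 7→6 ·f
i=15 'a': node 6→7  emit P2@[14:15]
i=16 'a': node 7→0 ·f
i=17 'b': node 0→6
i=18 'e': node 6→1 ·f  emit P0@[18:18]
i=19 'a': node 1→0 ·f
i=20 'd': node 0→2
i=21 'a': node 2→0 ·f
i=22 'd': node 0→2
i=23 'b': node 2→3

All matches (sorted): [[2,2],[8,1],[8,3],[11,0],[13,2],[15,2],[18,0]]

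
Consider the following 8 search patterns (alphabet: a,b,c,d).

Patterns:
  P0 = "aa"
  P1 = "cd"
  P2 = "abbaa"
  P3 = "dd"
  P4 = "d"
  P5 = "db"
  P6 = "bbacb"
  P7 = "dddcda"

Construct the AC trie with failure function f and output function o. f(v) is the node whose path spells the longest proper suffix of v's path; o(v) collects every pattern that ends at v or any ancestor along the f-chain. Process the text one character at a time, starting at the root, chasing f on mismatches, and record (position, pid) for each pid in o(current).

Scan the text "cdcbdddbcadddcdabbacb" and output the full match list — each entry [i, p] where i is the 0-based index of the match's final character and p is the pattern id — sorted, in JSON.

Construct AC machine:
Trie (insert patterns):
  n0 'ε': a→1 b→12 c→3 d→9
  n1 'a': a→2 b→5
  n2 'aa': ·  ←P0
  n3 'c': d→4
  n4 'cd': ·  ←P1
  n5 'ab': b→6
  n6 'abb': a→7
  n7 'abba': a→8
  n8 'abbaa': ·  ←P2
  n9 'd': b→11 d→10  ←P4
  n10 'dd': d→17  ←P3
  n11 'db': ·  ←P5
  n12 'b': b→13
  n13 'bb': a→14
  n14 'bba': c→15
  n15 'bbac': b→16
  n16 'bbacb': ·  ←P6
  n17 'ddd': c→18
  n18 'dddc': d→19
  n19 'dddcd': a→20
  n20 'dddcda': ·  ←P7

Failure links (BFS by depth):
  n1('a'): parent n0 fail=0; on 'a' 0 → fail=0;  out ∅∪∅=∅
  n3('c'): parent n0 fail=0; on 'c' 0 → fail=0;  out ∅∪∅=∅
  n9('d'): parent n0 fail=0; on 'd' 0 → fail=0;  out {4}∪∅={4}
  n12('b'): parent n0 fail=0; on 'b' 0 → fail=0;  out ∅∪∅=∅
  n2('aa'): parent n1 fail=0; on 'a' 0 → fail=1;  out {0}∪∅={0}
  n4('cd'): parent n3 fail=0; on 'd' 0 → fail=9;  out {1}∪{4}={1,4}
  n5('ab'): parent n1 fail=0; on 'b' 0 → fail=12;  out ∅∪∅=∅
  n10('dd'): parent n9 fail=0; on 'd' 0 → fail=9;  out {3}∪{4}={3,4}
  n11('db'): parent n9 fail=0; on 'b' 0 → fail=12;  out {5}∪∅={5}
  n13('bb'): parent n12 fail=0; on 'b' 0 → fail=12;  out ∅∪∅=∅
  n6('abb'): parent n5 fail=12; on 'b' 12 → fail=13;  out ∅∪∅=∅
  n14('bba'): parent n13 fail=12; on 'a' 12→0 → fail=1;  out ∅∪∅=∅
  n17('ddd'): parent n10 fail=9; on 'd' 9 → fail=10;  out ∅∪{3,4}={3,4}
  n7('abba'): parent n6 fail=13; on 'a' 13 → fail=14;  out ∅∪∅=∅
  n15('bbac'): parent n14 fail=1; on 'c' 1→0 → fail=3;  out ∅∪∅=∅
  n18('dddc'): parent n17 fail=10; on 'c' 10→9→0 → fail=3;  out ∅∪∅=∅
  n8('abbaa'): parent n7 fail=14; on 'a' 14→1 → fail=2;  out {2}∪{0}={0,2}
  n16('bbacb'): parent n15 fail=3; on 'b' 3→0 → fail=12;  out {6}∪∅={6}
  n19('dddcd'): parent n18 fail=3; on 'd' 3 → fail=4;  out ∅∪{1,4}={1,4}
  n20('dddcda'): parent n19 fail=4; on 'a' 4→9→0 → fail=1;  out {7}∪∅={7}

Run:
i=0 'c': node 0→3
i=1 'd': node 3→4  ** P1@[0:1],P4@[1:1]
i=2 'c': node 4→3 ·f
i=3 'b': node 3→12 ·f
i=4 'd': node 12→9 ·f  ** P4@[4:4]
i=5 'd': node 9→10  ** P3@[4:5],P4@[5:5]
i=6 'd': node 10→17  ** P3@[5:6],P4@[6:6]
i=7 'b': node 17→11 ·f  ** P5@[6:7]
i=8 'c': node 11→3 ·f
i=9 'a': node 3→1 ·f
i=10 'd': node 1→9 ·f  ** P4@[10:10]
i=11 'd': node 9→10  ** P3@[10:11],P4@[11:11]
i=12 'd': node 10→17  ** P3@[11:12],P4@[12:12]
i=13 'c': node 17→18
i=14 'd': node 18→19  ** P1@[13:14],P4@[14:14]
i=15 'a': node 19→20  ** P7@[10:15]
i=16 'b': node 20→5 ·f
i=17 'b': node 5→6
i=18 'a': node 6→7
i=19 'c': node 7→15 ·f
i=20 'b': node 15→16  ** P6@[16:20]

All matches (sorted): [[1,1],[1,4],[4,4],[5,3],[5,4],[6,3],[6,4],[7,5],[10,4],[11,3],[11,4],[12,3],[12,4],[14,1],[14,4],[15,7],[20,6]]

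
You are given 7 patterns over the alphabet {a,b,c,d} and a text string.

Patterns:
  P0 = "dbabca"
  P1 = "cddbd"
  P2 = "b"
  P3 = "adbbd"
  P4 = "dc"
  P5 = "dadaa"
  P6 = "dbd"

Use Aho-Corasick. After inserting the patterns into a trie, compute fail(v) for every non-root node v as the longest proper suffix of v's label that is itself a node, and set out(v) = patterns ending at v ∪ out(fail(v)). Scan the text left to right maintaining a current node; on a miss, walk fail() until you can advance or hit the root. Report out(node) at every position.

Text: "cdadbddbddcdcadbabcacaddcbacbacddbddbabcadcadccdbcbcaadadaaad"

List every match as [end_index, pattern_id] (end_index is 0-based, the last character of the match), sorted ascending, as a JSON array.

Construct AC machine:
Trie (insert patterns):
  0='ε' goto a→13 b→12 c→7 d→1
  1='d' goto a→19 b→2 c→18
  2='db' goto a→3 d→23
  3='dba' goto b→4
  4='dbab' goto c→5
  5='dbabc' goto a→6
  6='dbabca' goto ·  ←P0
  7='c' goto d→8
  8='cd' goto d→9
  9='cdd' goto b→10
  10='cddb' goto d→11
  11='cddbd' goto ·  ←P1
  12='b' goto ·  ←P2
  13='a' goto d→14
  14='ad' goto b→15
  15='adb' goto b→16
  16='adbb' goto d→17
  17='adbbd' goto ·  ←P3
  18='dc' goto ·  ←P4
  19='da' goto d→20
  20='dad' goto a→21
  21='dada' goto a→22
  22='dadaa' goto ·  ←P5
  23='dbd' goto ·  ←P6

BFS fail/out derivation:
  fail(1) 'd': from fail(0)=0 chase 'd': 0 ⇒ 0;  out=∅∪out(0)=∅
  fail(7) 'c': from fail(0)=0 chase 'c': 0 ⇒ 0;  out=∅∪out(0)=∅
  fail(12) 'b': from fail(0)=0 chase 'b': 0 ⇒ 0;  out={2}∪out(0)={2}
  fail(13) 'a': from fail(0)=0 chase 'a': 0 ⇒ 0;  out=∅∪out(0)=∅
  fail(2) 'db': from fail(1)=0 chase 'b': 0 ⇒ 12;  out=∅∪out(12)={2}
  fail(8) 'cd': from fail(7)=0 chase 'd': 0 ⇒ 1;  out=∅∪out(1)=∅
  fail(14) 'ad': from fail(13)=0 chase 'd': 0 ⇒ 1;  out=∅∪out(1)=∅
  fail(18) 'dc': from fail(1)=0 chase 'c': 0 ⇒ 7;  out={4}∪out(7)={4}
  fail(19) 'da': from fail(1)=0 chase 'a': 0 ⇒ 13;  out=∅∪out(13)=∅
  fail(3) 'dba': from fail(2)=12 chase 'a': 12→0 ⇒ 13;  out=∅∪out(13)=∅
  fail(9) 'cdd': from fail(8)=1 chase 'd': 1→0 ⇒ 1;  out=∅∪out(1)=∅
  fail(15) 'adb': from fail(14)=1 chase 'b': 1 ⇒ 2;  out=∅∪out(2)={2}
  fail(20) 'dad': from fail(19)=13 chase 'd': 13 ⇒ 14;  out=∅∪out(14)=∅
  fail(23) 'dbd': from fail(2)=12 chase 'd': 12→0 ⇒ 1;  out={6}∪out(1)={6}
  fail(4) 'dbab': from fail(3)=13 chase 'b': 13→0 ⇒ 12;  out=∅∪out(12)={2}
  fail(10) 'cddb': from fail(9)=1 chase 'b': 1 ⇒ 2;  out=∅∪out(2)={2}
  fail(16) 'adbb': from fail(15)=2 chase 'b': 2→12→0 ⇒ 12;  out=∅∪out(12)={2}
  fail(21) 'dada': from fail(20)=14 chase 'a': 14→1 ⇒ 19;  out=∅∪out(19)=∅
  fail(5) 'dbabc': from fail(4)=12 chase 'c': 12→0 ⇒ 7;  out=∅∪out(7)=∅
  fail(11) 'cddbd': from fail(10)=2 chase 'd': 2 ⇒ 23;  out={1}∪out(23)={1,6}
  fail(17) 'adbbd': from fail(16)=12 chase 'd': 12→0 ⇒ 1;  out={3}∪out(1)={3}
  fail(22) 'dadaa': from fail(21)=19 chase 'a': 19→13→0 ⇒ 13;  out={5}∪out(13)={5}
  fail(6) 'dbabca': from fail(5)=7 chase 'a': 7→0 ⇒ 13;  out={0}∪out(13)={0}

Scan:
i=0 'c': node 0→7
i=1 'd': node 7→8
i=2 'a': node 8→19 (fail-walked)
i=3 'd': node 19→20
i=4 'b': node 20→15 (fail-walked)  → match P2@[4:4]
i=5 'd': node 15→23 (fail-walked)  → match P6@[3:5]
i=6 'd': node 23→1 (fail-walked)
i=7 'b': node 1→2  → match P2@[7:7]
i=8 'd': node 2→23  → match P6@[6:8]
i=9 'd': node 23→1 (fail-walked)
i=10 'c': node 1→18  → match P4@[9:10]
i=11 'd': node 18→8 (fail-walked)
i=12 'c': node 8→18 (fail-walked)  → match P4@[11:12]
i=13 'a': node 18→13 (fail-walked)
i=14 'd': node 13→14
i=15 'b': node 14→15  → match P2@[15:15]
i=16 'a': node 15→3 (fail-walked)
i=17 'b': node 3→4  → match P2@[17:17]
i=18 'c': node 4→5
i=19 'a': node 5→6  → match P0@[14:19]
i=20 'c': node 6→7 (fail-walked)
i=21 'a': node 7→13 (fail-walked)
i=22 'd': node 13→14
i=23 'd': node 14→1 (fail-walked)
i=24 'c': node 1→18  → match P4@[23:24]
i=25 'b': node 18→12 (fail-walked)  → match P2@[25:25]
i=26 'a': node 12→13 (fail-walked)
i=27 'c': node 13→7 (fail-walked)
i=28 'b': node 7→12 (fail-walked)  → match P2@[28:28]
i=29 'a': node 12→13 (fail-walked)
i=30 'c': node 13→7 (fail-walked)
i=31 'd': node 7→8
i=32 'd': node 8→9
i=33 'b': node 9→10  → match P2@[33:33]
i=34 'd': node 10→11  → match P1@[30:34],P6@[32:34]
i=35 'd': node 11→1 (fail-walked)
i=36 'b': node 1→2  → match P2@[36:36]
i=37 'a': node 2→3
i=38 'b': node 3→4  → match P2@[38:38]
i=39 'c': node 4→5
i=40 'a': node 5→6  → match P0@[35:40]
i=41 'd': node 6→14 (fail-walked)
i=42 'c': node 14→18 (fail-walked)  → match P4@[41:42]
i=43 'a': node 18→13 (fail-walked)
i=44 'd': node 13→14
i=45 'c': node 14→18 (fail-walked)  → match P4@[44:45]
i=46 'c': node 18→7 (fail-walked)
i=47 'd': node 7→8
i=48 'b': node 8→2 (fail-walked)  → match P2@[48:48]
i=49 'c': node 2→7 (fail-walked)
i=50 'b': node 7→12 (fail-walked)  → match P2@[50:50]
i=51 'c': node 12→7 (fail-walked)
i=52 'a': node 7→13 (fail-walked)
i=53 'a': node 13→13 (fail-walked)
i=54 'd': node 13→14
i=55 'a': node 14→19 (fail-walked)
i=56 'd': node 19→20
i=57 'a': node 20→21
i=58 'a': node 21→22  → match P5@[54:58]
i=59 'a': node 22→13 (fail-walked)
i=60 'd': node 13→14

All matches (sorted): [[4,2],[5,6],[7,2],[8,6],[10,4],[12,4],[15,2],[17,2],[19,0],[24,4],[25,2],[28,2],[33,2],[34,1],[34,6],[36,2],[38,2],[40,0],[42,4],[45,4],[48,2],[50,2],[58,5]]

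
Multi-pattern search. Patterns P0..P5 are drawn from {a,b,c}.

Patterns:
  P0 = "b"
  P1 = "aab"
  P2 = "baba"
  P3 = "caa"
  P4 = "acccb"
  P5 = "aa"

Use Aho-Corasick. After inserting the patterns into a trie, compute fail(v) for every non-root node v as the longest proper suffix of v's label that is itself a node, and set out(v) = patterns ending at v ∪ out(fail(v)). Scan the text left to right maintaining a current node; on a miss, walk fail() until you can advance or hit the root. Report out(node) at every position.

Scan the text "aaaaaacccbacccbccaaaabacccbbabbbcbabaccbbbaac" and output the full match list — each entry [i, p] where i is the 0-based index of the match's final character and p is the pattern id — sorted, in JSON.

Build automaton:
Trie (insert patterns):
  0='ε' goto a→2 b→1 c→8
  1='b' goto a→5  [P0 ends]
  2='a' goto a→3 c→11
  3='aa' goto b→4  [P5 ends]
  4='aab' goto ·  [P1 ends]
  5='ba' goto b→6
  6='bab' goto a→7
  7='baba' goto ·  [P2 ends]
  8='c' goto a→9
  9='ca' goto a→10
  10='caa' goto ·  [P3 ends]
  11='ac' goto c→12
  12='acc' goto c→13
  13='accc' goto b→14
  14='acccb' goto ·  [P4 ends]

Failure links (BFS by depth):
  fail(1) 'b': from fail(0)=0 chase 'b': 0 ⇒ 0;  out={0}∪out(0)={0}
  fail(2) 'a': from fail(0)=0 chase 'a': 0 ⇒ 0;  out=∅∪out(0)=∅
  fail(8) 'c': from fail(0)=0 chase 'c': 0 ⇒ 0;  out=∅∪out(0)=∅
  fail(3) 'aa': from fail(2)=0 chase 'a': 0 ⇒ 2;  out={5}∪out(2)={5}
  fail(5) 'ba': from fail(1)=0 chase 'a': 0 ⇒ 2;  out=∅∪out(2)=∅
  fail(9) 'ca': from fail(8)=0 chase 'a': 0 ⇒ 2;  out=∅∪out(2)=∅
  fail(11) 'ac': from fail(2)=0 chase 'c': 0 ⇒ 8;  out=∅∪out(8)=∅
  fail(4) 'aab': from fail(3)=2 chase 'b': 2→0 ⇒ 1;  out={1}∪out(1)={0,1}
  fail(6) 'bab': from fail(5)=2 chase 'b': 2→0 ⇒ 1;  out=∅∪out(1)={0}
  fail(10) 'caa': from fail(9)=2 chase 'a': 2 ⇒ 3;  out={3}∪out(3)={3,5}
  fail(12) 'acc': from fail(11)=8 chase 'c': 8→0 ⇒ 8;  out=∅∪out(8)=∅
  fail(7) 'baba': from fail(6)=1 chase 'a': 1 ⇒ 5;  out={2}∪out(5)={2}
  fail(13) 'accc': from fail(12)=8 chase 'c': 8→0 ⇒ 8;  out=∅∪out(8)=∅
  fail(14) 'acccb': from fail(13)=8 chase 'b': 8→0 ⇒ 1;  out={4}∪out(1)={0,4}

Run:
i=0 'a': node 0→2
i=1 'a': node 2→3  emit P5@[0:1]
i=2 'a': node 3→3 (fail-walked)  emit P5@[1:2]
i=3 'a': node 3→3 (fail-walked)  emit P5@[2:3]
i=4 'a': node 3→3 (fail-walked)  emit P5@[3:4]
i=5 'a': node 3→3 (fail-walked)  emit P5@[4:5]
i=6 'c': node 3→11 (fail-walked)
i=7 'c': node 11→12
i=8 'c': node 12→13
i=9 'b': node 13→14  emit P0@[9:9],P4@[5:9]
i=10 'a': node 14→5 (fail-walked)
i=11 'c': node 5→11 (fail-walked)
i=12 'c': node 11→12
i=13 'c': node 12→13
i=14 'b': node 13→14  emit P0@[14:14],P4@[10:14]
i=15 'c': node 14→8 (fail-walked)
i=16 'c': node 8→8 (fail-walked)
i=17 'a': node 8→9
i=18 'a': node 9→10  emit P3@[16:18],P5@[17:18]
i=19 'a': node 10→3 (fail-walked)  emit P5@[18:19]
i=20 'a': node 3→3 (fail-walked)  emit P5@[19:20]
i=21 'b': node 3→4  emit P0@[21:21],P1@[19:21]
i=22 'a': node 4→5 (fail-walked)
i=23 'c': node 5→11 (fail-walked)
i=24 'c': node 11→12
i=25 'c': node 12→13
i=26 'b': node 13→14  emit P0@[26:26],P4@[22:26]
i=27 'b': node 14→1 (fail-walked)  emit P0@[27:27]
i=28 'a': node 1→5
i=29 'b': node 5→6  emit P0@[29:29]
i=30 'b': node 6→1 (fail-walked)  emit P0@[30:30]
i=31 'b': node 1→1 (fail-walked)  emit P0@[31:31]
i=32 'c': node 1→8 (fail-walked)
i=33 'b': node 8→1 (fail-walked)  emit P0@[33:33]
i=34 'a': node 1→5
i=35 'b': node 5→6  emit P0@[35:35]
i=36 'a': node 6→7  emit P2@[33:36]
i=37 'c': node 7→11 (fail-walked)
i=38 'c': node 11→12
i=39 'b': node 12→1 (fail-walked)  emit P0@[39:39]
i=40 'b': node 1→1 (fail-walked)  emit P0@[40:40]
i=41 'b': node 1→1 (fail-walked)  emit P0@[41:41]
i=42 'a': node 1→5
i=43 'a': node 5→3 (fail-walked)  emit P5@[42:43]
i=44 'c': node 3→11 (fail-walked)

Matches: [[1,5],[2,5],[3,5],[4,5],[5,5],[9,0],[9,4],[14,0],[14,4],[18,3],[18,5],[19,5],[20,5],[21,0],[21,1],[26,0],[26,4],[27,0],[29,0],[30,0],[31,0],[33,0],[35,0],[36,2],[39,0],[40,0],[41,0],[43,5]]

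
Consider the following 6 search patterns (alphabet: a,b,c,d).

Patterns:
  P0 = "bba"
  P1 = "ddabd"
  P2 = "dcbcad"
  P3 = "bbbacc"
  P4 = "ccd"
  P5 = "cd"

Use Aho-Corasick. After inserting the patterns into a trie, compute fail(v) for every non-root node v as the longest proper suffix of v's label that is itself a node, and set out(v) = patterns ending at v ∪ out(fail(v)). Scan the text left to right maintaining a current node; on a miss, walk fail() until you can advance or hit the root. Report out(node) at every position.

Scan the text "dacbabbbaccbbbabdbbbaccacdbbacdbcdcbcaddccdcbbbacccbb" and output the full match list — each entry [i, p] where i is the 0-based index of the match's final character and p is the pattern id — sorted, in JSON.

Build automaton:
Trie (insert patterns):
  n0 'ε': b→1 c→18 d→4
  n1 'b': b→2
  n2 'bb': a→3 b→14
  n3 'bba': ·  [P0 ends]
  n4 'd': c→9 d→5
  n5 'dd': a→6
  n6 'dda': b→7
  n7 'ddab': d→8
  n8 'ddabd': ·  [P1 ends]
  n9 'dc': b→10
  n10 'dcb': c→11
  n11 'dcbc': a→12
  n12 'dcbca': d→13
  n13 'dcbcad': ·  [P2 ends]
  n14 'bbb': a→15
  n15 'bbba': c→16
  n16 'bbbac': c→17
  n17 'bbbacc': ·  [P3 ends]
  n18 'c': c→19 d→21
  n19 'cc': d→20
  n20 'ccd': ·  [P4 ends]
  n21 'cd': ·  [P5 ends]

BFS fail/out derivation:
  n1('b'): parent n0 fail=0; on 'b' 0 → fail=0;  out ∅∪∅=∅
  n4('d'): parent n0 fail=0; on 'd' 0 → fail=0;  out ∅∪∅=∅
  n18('c'): parent n0 fail=0; on 'c' 0 → fail=0;  out ∅∪∅=∅
  n2('bb'): parent n1 fail=0; on 'b' 0 → fail=1;  out ∅∪∅=∅
  n5('dd'): parent n4 fail=0; on 'd' 0 → fail=4;  out ∅∪∅=∅
  n9('dc'): parent n4 fail=0; on 'c' 0 → fail=18;  out ∅∪∅=∅
  n19('cc'): parent n18 fail=0; on 'c' 0 → fail=18;  out ∅∪∅=∅
  n21('cd'): parent n18 fail=0; on 'd' 0 → fail=4;  out {5}∪∅={5}
  n3('bba'): parent n2 fail=1; on 'a' 1→0 → fail=0;  out {0}∪∅={0}
  n6('dda'): parent n5 fail=4; on 'a' 4→0 → fail=0;  out ∅∪∅=∅
  n10('dcb'): parent n9 fail=18; on 'b' 18→0 → fail=1;  out ∅∪∅=∅
  n14('bbb'): parent n2 fail=1; on 'b' 1 → fail=2;  out ∅∪∅=∅
  n20('ccd'): parent n19 fail=18; on 'd' 18 → fail=21;  out {4}∪{5}={4,5}
  n7('ddab'): parent n6 fail=0; on 'b' 0 → fail=1;  out ∅∪∅=∅
  n11('dcbc'): parent n10 fail=1; on 'c' 1→0 → fail=18;  out ∅∪∅=∅
  n15('bbba'): parent n14 fail=2; on 'a' 2 → fail=3;  out ∅∪{0}={0}
  n8('ddabd'): parent n7 fail=1; on 'd' 1→0 → fail=4;  out {1}∪∅={1}
  n12('dcbca'): parent n11 fail=18; on 'a' 18→0 → fail=0;  out ∅∪∅=∅
  n16('bbbac'): parent n15 fail=3; on 'c' 3→0 → fail=18;  out ∅∪∅=∅
  n13('dcbcad'): parent n12 fail=0; on 'd' 0 → fail=4;  out {2}∪∅={2}
  n17('bbbacc'): parent n16 fail=18; on 'c' 18 → fail=19;  out {3}∪∅={3}

Run:
i=0 'd': node 0→4
i=1 'a': node 4→0 (fail-walked)
i=2 'c': node 0→18
i=3 'b': node 18→1 (fail-walked)
i=4 'a': node 1→0 (fail-walked)
i=5 'b': node 0→1
i=6 'b': node 1→2
i=7 'b': node 2→14
i=8 'a': node 14→15  emit P0@[6:8]
i=9 'c': node 15→16
i=10 'c': node 16→17  emit P3@[5:10]
i=11 'b': node 17→1 (fail-walked)
i=12 'b': node 1→2
i=13 'b': node 2→14
i=14 'a': node 14→15  emit P0@[12:14]
i=15 'b': node 15→1 (fail-walked)
i=16 'd': node 1→4 (fail-walked)
i=17 'b': node 4→1 (fail-walked)
i=18 'b': node 1→2
i=19 'b': node 2→14
i=20 'a': node 14→15  emit P0@[18:20]
i=21 'c': node 15→16
i=22 'c': node 16→17  emit P3@[17:22]
i=23 'a': node 17→0 (fail-walked)
i=24 'c': node 0→18
i=25 'd': node 18→21  emit P5@[24:25]
i=26 'b': node 21→1 (fail-walked)
i=27 'b': node 1→2
i=28 'a': node 2→3  emit P0@[26:28]
i=29 'c': node 3→18 (fail-walked)
i=30 'd': node 18→21  emit P5@[29:30]
i=31 'b': node 21→1 (fail-walked)
i=32 'c': node 1→18 (fail-walked)
i=33 'd': node 18→21  emit P5@[32:33]
i=34 'c': node 21→9 (fail-walked)
i=35 'b': node 9→10
i=36 'c': node 10→11
i=37 'a': node 11→12
i=38 'd': node 12→13  emit P2@[33:38]
i=39 'd': node 13→5 (fail-walked)
i=40 'c': node 5→9 (fail-walked)
i=41 'c': node 9→19 (fail-walked)
i=42 'd': node 19→20  emit P4@[40:42],P5@[41:42]
i=43 'c': node 20→9 (fail-walked)
i=44 'b': node 9→10
i=45 'b': node 10→2 (fail-walked)
i=46 'b': node 2→14
i=47 'a': node 14→15  emit P0@[45:47]
i=48 'c': node 15→16
i=49 'c': node 16→17  emit P3@[44:49]
i=50 'c': node 17→19 (fail-walked)
i=51 'b': node 19→1 (fail-walked)
i=52 'b': node 1→2

Result: [[8,0],[10,3],[14,0],[20,0],[22,3],[25,5],[28,0],[30,5],[33,5],[38,2],[42,4],[42,5],[47,0],[49,3]]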